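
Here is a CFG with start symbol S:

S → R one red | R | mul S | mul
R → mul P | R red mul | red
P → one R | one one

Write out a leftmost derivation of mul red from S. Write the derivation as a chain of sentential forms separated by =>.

S => mul S   [S → mul S]
mul S => mul R   [S → R]
mul R => mul red   [R → red]

S => mul S => mul R => mul red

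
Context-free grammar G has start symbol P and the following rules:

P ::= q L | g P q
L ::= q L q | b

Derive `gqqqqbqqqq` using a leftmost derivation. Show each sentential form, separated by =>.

P => gPq   [P ::= g P q]
gPq => gqLq   [P ::= q L]
gqLq => gqqLqq   [L ::= q L q]
gqqLqq => gqqqLqqq   [L ::= q L q]
gqqqLqqq => gqqqqLqqqq   [L ::= q L q]
gqqqqLqqqq => gqqqqbqqqq   [L ::= b]

P => gPq => gqLq => gqqLqq => gqqqLqqq => gqqqqLqqqq => gqqqqbqqqq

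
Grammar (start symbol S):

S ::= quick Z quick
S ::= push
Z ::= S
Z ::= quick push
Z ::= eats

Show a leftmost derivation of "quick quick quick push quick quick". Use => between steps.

S => quick Z quick => quick S quick => quick quick Z quick quick => quick quick quick push quick quick

S => quick Z quick   [S ::= quick Z quick]
quick Z quick => quick S quick   [Z ::= S]
quick S quick => quick quick Z quick quick   [S ::= quick Z quick]
quick quick Z quick quick => quick quick quick push quick quick   [Z ::= quick push]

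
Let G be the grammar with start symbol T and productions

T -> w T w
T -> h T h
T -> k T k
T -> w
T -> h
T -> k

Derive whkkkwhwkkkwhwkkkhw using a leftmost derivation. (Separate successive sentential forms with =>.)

T => wTw => whThw => whkTkhw => whkkTkkhw => whkkkTkkkhw => whkkkwTwkkkhw => whkkkwhThwkkkhw => whkkkwhwTwhwkkkhw => whkkkwhwkTkwhwkkkhw => whkkkwhwkkkwhwkkkhw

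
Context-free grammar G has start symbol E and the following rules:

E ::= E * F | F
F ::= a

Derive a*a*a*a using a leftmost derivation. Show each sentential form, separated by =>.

E => E*F   [E ::= E * F]
E*F => E*F*F   [E ::= E * F]
E*F*F => E*F*F*F   [E ::= E * F]
E*F*F*F => F*F*F*F   [E ::= F]
F*F*F*F => a*F*F*F   [F ::= a]
a*F*F*F => a*a*F*F   [F ::= a]
a*a*F*F => a*a*a*F   [F ::= a]
a*a*a*F => a*a*a*a   [F ::= a]

E=>E*F=>E*F*F=>E*F*F*F=>F*F*F*F=>a*F*F*F=>a*a*F*F=>a*a*a*F=>a*a*a*a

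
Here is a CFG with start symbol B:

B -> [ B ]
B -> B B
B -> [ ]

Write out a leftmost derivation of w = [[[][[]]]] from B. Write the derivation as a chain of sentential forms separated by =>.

B => [B]   [B -> [ B ]]
[B] => [[B]]   [B -> [ B ]]
[[B]] => [[BB]]   [B -> B B]
[[BB]] => [[[]B]]   [B -> [ ]]
[[[]B]] => [[[][B]]]   [B -> [ B ]]
[[[][B]]] => [[[][[]]]]   [B -> [ ]]

B => [B] => [[B]] => [[BB]] => [[[]B]] => [[[][B]]] => [[[][[]]]]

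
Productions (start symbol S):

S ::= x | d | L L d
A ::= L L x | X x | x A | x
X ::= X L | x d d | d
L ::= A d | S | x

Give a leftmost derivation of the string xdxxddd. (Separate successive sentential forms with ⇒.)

S ⇒ LLd ⇒ AdLd ⇒ xAdLd ⇒ xLLxdLd ⇒ xSLxdLd ⇒ xdLxdLd ⇒ xdxxdLd ⇒ xdxxdSd ⇒ xdxxddd

S ⇒ LLd   [S ::= L L d]
LLd ⇒ AdLd   [L ::= A d]
AdLd ⇒ xAdLd   [A ::= x A]
xAdLd ⇒ xLLxdLd   [A ::= L L x]
xLLxdLd ⇒ xSLxdLd   [L ::= S]
xSLxdLd ⇒ xdLxdLd   [S ::= d]
xdLxdLd ⇒ xdxxdLd   [L ::= x]
xdxxdLd ⇒ xdxxdSd   [L ::= S]
xdxxdSd ⇒ xdxxddd   [S ::= d]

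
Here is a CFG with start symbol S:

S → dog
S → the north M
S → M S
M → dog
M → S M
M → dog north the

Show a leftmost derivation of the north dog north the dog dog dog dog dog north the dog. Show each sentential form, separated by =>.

S => M S   [S → M S]
M S => S M S   [M → S M]
S M S => the north M M S   [S → the north M]
the north M M S => the north S M M S   [M → S M]
the north S M M S => the north M S M M S   [S → M S]
the north M S M M S => the north S M S M M S   [M → S M]
the north S M S M M S => the north M S M S M M S   [S → M S]
the north M S M S M M S => the north dog north the S M S M M S   [M → dog north the]
the north dog north the S M S M M S => the north dog north the dog M S M M S   [S → dog]
the north dog north the dog M S M M S => the north dog north the dog dog S M M S   [M → dog]
the north dog north the dog dog S M M S => the north dog north the dog dog dog M M S   [S → dog]
the north dog north the dog dog dog M M S => the north dog north the dog dog dog dog M S   [M → dog]
the north dog north the dog dog dog dog M S => the north dog north the dog dog dog dog dog north the S   [M → dog north the]
the north dog north the dog dog dog dog dog north the S => the north dog north the dog dog dog dog dog north the dog   [S → dog]

S => M S => S M S => the north M M S => the north S M M S => the north M S M M S => the north S M S M M S => the north M S M S M M S => the north dog north the S M S M M S => the north dog north the dog M S M M S => the north dog north the dog dog S M M S => the north dog north the dog dog dog M M S => the north dog north the dog dog dog dog M S => the north dog north the dog dog dog dog dog north the S => the north dog north the dog dog dog dog dog north the dog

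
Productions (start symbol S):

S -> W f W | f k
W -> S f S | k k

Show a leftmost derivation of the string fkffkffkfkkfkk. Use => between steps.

S => WfW => SfSfW => fkfSfW => fkfWfWfW => fkfSfSfWfW => fkffkfSfWfW => fkffkffkfWfW => fkffkffkfkkfW => fkffkffkfkkfkk

S => WfW   [S -> W f W]
WfW => SfSfW   [W -> S f S]
SfSfW => fkfSfW   [S -> f k]
fkfSfW => fkfWfWfW   [S -> W f W]
fkfWfWfW => fkfSfSfWfW   [W -> S f S]
fkfSfSfWfW => fkffkfSfWfW   [S -> f k]
fkffkfSfWfW => fkffkffkfWfW   [S -> f k]
fkffkffkfWfW => fkffkffkfkkfW   [W -> k k]
fkffkffkfkkfW => fkffkffkfkkfkk   [W -> k k]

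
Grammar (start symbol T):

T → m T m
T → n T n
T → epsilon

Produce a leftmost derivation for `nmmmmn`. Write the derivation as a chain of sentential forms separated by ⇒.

T ⇒ nTn ⇒ nmTmn ⇒ nmmTmmn ⇒ nmmmmn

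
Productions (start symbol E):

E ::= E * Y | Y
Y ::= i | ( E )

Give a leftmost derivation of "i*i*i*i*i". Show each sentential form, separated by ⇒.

E ⇒ E*Y ⇒ E*Y*Y ⇒ E*Y*Y*Y ⇒ E*Y*Y*Y*Y ⇒ Y*Y*Y*Y*Y ⇒ i*Y*Y*Y*Y ⇒ i*i*Y*Y*Y ⇒ i*i*i*Y*Y ⇒ i*i*i*i*Y ⇒ i*i*i*i*i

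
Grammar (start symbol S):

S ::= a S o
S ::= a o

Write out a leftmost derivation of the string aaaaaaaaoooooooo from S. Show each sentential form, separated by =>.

S => aSo => aaSoo => aaaSooo => aaaaSoooo => aaaaaSooooo => aaaaaaSoooooo => aaaaaaaSooooooo => aaaaaaaaoooooooo

S => aSo   [S ::= a S o]
aSo => aaSoo   [S ::= a S o]
aaSoo => aaaSooo   [S ::= a S o]
aaaSooo => aaaaSoooo   [S ::= a S o]
aaaaSoooo => aaaaaSooooo   [S ::= a S o]
aaaaaSooooo => aaaaaaSoooooo   [S ::= a S o]
aaaaaaSoooooo => aaaaaaaSooooooo   [S ::= a S o]
aaaaaaaSooooooo => aaaaaaaaoooooooo   [S ::= a o]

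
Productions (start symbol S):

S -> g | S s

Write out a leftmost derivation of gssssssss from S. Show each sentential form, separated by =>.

S => Ss => Sss => Ssss => Sssss => Ssssss => Sssssss => Ssssssss => Sssssssss => gssssssss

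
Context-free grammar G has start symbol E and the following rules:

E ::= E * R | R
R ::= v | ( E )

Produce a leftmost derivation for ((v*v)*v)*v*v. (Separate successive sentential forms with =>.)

E => E*R   [E ::= E * R]
E*R => E*R*R   [E ::= E * R]
E*R*R => R*R*R   [E ::= R]
R*R*R => (E)*R*R   [R ::= ( E )]
(E)*R*R => (E*R)*R*R   [E ::= E * R]
(E*R)*R*R => (R*R)*R*R   [E ::= R]
(R*R)*R*R => ((E)*R)*R*R   [R ::= ( E )]
((E)*R)*R*R => ((E*R)*R)*R*R   [E ::= E * R]
((E*R)*R)*R*R => ((R*R)*R)*R*R   [E ::= R]
((R*R)*R)*R*R => ((v*R)*R)*R*R   [R ::= v]
((v*R)*R)*R*R => ((v*v)*R)*R*R   [R ::= v]
((v*v)*R)*R*R => ((v*v)*v)*R*R   [R ::= v]
((v*v)*v)*R*R => ((v*v)*v)*v*R   [R ::= v]
((v*v)*v)*v*R => ((v*v)*v)*v*v   [R ::= v]

E=>E*R=>E*R*R=>R*R*R=>(E)*R*R=>(E*R)*R*R=>(R*R)*R*R=>((E)*R)*R*R=>((E*R)*R)*R*R=>((R*R)*R)*R*R=>((v*R)*R)*R*R=>((v*v)*R)*R*R=>((v*v)*v)*R*R=>((v*v)*v)*v*R=>((v*v)*v)*v*v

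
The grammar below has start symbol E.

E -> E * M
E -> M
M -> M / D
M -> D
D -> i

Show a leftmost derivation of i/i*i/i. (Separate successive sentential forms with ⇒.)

E⇒E*M⇒M*M⇒M/D*M⇒D/D*M⇒i/D*M⇒i/i*M⇒i/i*M/D⇒i/i*D/D⇒i/i*i/D⇒i/i*i/i

E ⇒ E*M   [E -> E * M]
E*M ⇒ M*M   [E -> M]
M*M ⇒ M/D*M   [M -> M / D]
M/D*M ⇒ D/D*M   [M -> D]
D/D*M ⇒ i/D*M   [D -> i]
i/D*M ⇒ i/i*M   [D -> i]
i/i*M ⇒ i/i*M/D   [M -> M / D]
i/i*M/D ⇒ i/i*D/D   [M -> D]
i/i*D/D ⇒ i/i*i/D   [D -> i]
i/i*i/D ⇒ i/i*i/i   [D -> i]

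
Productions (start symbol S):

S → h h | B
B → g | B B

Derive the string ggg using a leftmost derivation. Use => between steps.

S => B => BB => BBB => gBB => ggB => ggg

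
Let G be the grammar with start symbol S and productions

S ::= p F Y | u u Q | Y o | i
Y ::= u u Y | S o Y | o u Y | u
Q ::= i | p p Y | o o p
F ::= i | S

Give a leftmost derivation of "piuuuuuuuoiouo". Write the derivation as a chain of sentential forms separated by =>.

S => Yo => SoYo => pFYoYo => pSYoYo => piYoYo => piuuYoYo => piuuuuYoYo => piuuuuuuYoYo => piuuuuuuuoYo => piuuuuuuuoSoYo => piuuuuuuuoioYo => piuuuuuuuoiouo

S => Yo   [S ::= Y o]
Yo => SoYo   [Y ::= S o Y]
SoYo => pFYoYo   [S ::= p F Y]
pFYoYo => pSYoYo   [F ::= S]
pSYoYo => piYoYo   [S ::= i]
piYoYo => piuuYoYo   [Y ::= u u Y]
piuuYoYo => piuuuuYoYo   [Y ::= u u Y]
piuuuuYoYo => piuuuuuuYoYo   [Y ::= u u Y]
piuuuuuuYoYo => piuuuuuuuoYo   [Y ::= u]
piuuuuuuuoYo => piuuuuuuuoSoYo   [Y ::= S o Y]
piuuuuuuuoSoYo => piuuuuuuuoioYo   [S ::= i]
piuuuuuuuoioYo => piuuuuuuuoiouo   [Y ::= u]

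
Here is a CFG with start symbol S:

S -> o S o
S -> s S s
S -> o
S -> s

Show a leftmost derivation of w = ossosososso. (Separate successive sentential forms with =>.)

S => oSo   [S -> o S o]
oSo => osSso   [S -> s S s]
osSso => ossSsso   [S -> s S s]
ossSsso => ossoSosso   [S -> o S o]
ossoSosso => ossosSsosso   [S -> s S s]
ossosSsosso => ossosososso   [S -> o]

S=>oSo=>osSso=>ossSsso=>ossoSosso=>ossosSsosso=>ossosososso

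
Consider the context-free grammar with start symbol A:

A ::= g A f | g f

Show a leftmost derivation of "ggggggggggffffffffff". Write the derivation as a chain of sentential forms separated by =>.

A => gAf => ggAff => gggAfff => ggggAffff => gggggAfffff => ggggggAffffff => gggggggAfffffff => ggggggggAffffffff => gggggggggAfffffffff => ggggggggggffffffffff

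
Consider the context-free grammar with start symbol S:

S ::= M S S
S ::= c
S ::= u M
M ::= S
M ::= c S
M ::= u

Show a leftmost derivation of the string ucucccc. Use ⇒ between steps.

S ⇒ uM ⇒ ucS ⇒ ucuM ⇒ ucuS ⇒ ucuMSS ⇒ ucucSSS ⇒ ucuccSS ⇒ ucucccS ⇒ ucucccc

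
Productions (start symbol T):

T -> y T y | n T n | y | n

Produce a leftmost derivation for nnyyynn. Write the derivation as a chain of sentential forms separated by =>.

T => nTn   [T -> n T n]
nTn => nnTnn   [T -> n T n]
nnTnn => nnyTynn   [T -> y T y]
nnyTynn => nnyyynn   [T -> y]

T => nTn => nnTnn => nnyTynn => nnyyynn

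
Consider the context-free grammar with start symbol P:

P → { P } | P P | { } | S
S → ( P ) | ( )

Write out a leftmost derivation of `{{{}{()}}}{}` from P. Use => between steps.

P => PP => {P}P => {{P}}P => {{PP}}P => {{{}P}}P => {{{}{P}}}P => {{{}{S}}}P => {{{}{()}}}P => {{{}{()}}}{}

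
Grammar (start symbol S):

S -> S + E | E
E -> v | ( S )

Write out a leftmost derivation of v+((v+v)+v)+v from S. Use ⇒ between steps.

S ⇒ S+E ⇒ S+E+E ⇒ E+E+E ⇒ v+E+E ⇒ v+(S)+E ⇒ v+(S+E)+E ⇒ v+(E+E)+E ⇒ v+((S)+E)+E ⇒ v+((S+E)+E)+E ⇒ v+((E+E)+E)+E ⇒ v+((v+E)+E)+E ⇒ v+((v+v)+E)+E ⇒ v+((v+v)+v)+E ⇒ v+((v+v)+v)+v

S ⇒ S+E   [S -> S + E]
S+E ⇒ S+E+E   [S -> S + E]
S+E+E ⇒ E+E+E   [S -> E]
E+E+E ⇒ v+E+E   [E -> v]
v+E+E ⇒ v+(S)+E   [E -> ( S )]
v+(S)+E ⇒ v+(S+E)+E   [S -> S + E]
v+(S+E)+E ⇒ v+(E+E)+E   [S -> E]
v+(E+E)+E ⇒ v+((S)+E)+E   [E -> ( S )]
v+((S)+E)+E ⇒ v+((S+E)+E)+E   [S -> S + E]
v+((S+E)+E)+E ⇒ v+((E+E)+E)+E   [S -> E]
v+((E+E)+E)+E ⇒ v+((v+E)+E)+E   [E -> v]
v+((v+E)+E)+E ⇒ v+((v+v)+E)+E   [E -> v]
v+((v+v)+E)+E ⇒ v+((v+v)+v)+E   [E -> v]
v+((v+v)+v)+E ⇒ v+((v+v)+v)+v   [E -> v]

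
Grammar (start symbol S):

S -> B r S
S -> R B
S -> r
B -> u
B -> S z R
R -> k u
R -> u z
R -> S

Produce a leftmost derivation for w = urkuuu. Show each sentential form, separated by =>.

S => RB => SB => BrSB => urSB => urRBB => urkuBB => urkuuB => urkuuu

S => RB   [S -> R B]
RB => SB   [R -> S]
SB => BrSB   [S -> B r S]
BrSB => urSB   [B -> u]
urSB => urRBB   [S -> R B]
urRBB => urkuBB   [R -> k u]
urkuBB => urkuuB   [B -> u]
urkuuB => urkuuu   [B -> u]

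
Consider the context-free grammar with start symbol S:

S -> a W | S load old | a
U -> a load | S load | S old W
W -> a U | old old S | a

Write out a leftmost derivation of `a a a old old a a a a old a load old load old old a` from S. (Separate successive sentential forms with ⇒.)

S ⇒ a W ⇒ a a U ⇒ a a S old W ⇒ a a S load old old W ⇒ a a a W load old old W ⇒ a a a old old S load old old W ⇒ a a a old old S load old load old old W ⇒ a a a old old a W load old load old old W ⇒ a a a old old a a U load old load old old W ⇒ a a a old old a a S old W load old load old old W ⇒ a a a old old a a a W old W load old load old old W ⇒ a a a old old a a a a old W load old load old old W ⇒ a a a old old a a a a old a load old load old old W ⇒ a a a old old a a a a old a load old load old old a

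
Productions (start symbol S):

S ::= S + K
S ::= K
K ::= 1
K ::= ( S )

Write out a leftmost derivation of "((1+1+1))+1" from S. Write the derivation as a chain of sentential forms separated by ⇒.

S ⇒ S+K   [S ::= S + K]
S+K ⇒ K+K   [S ::= K]
K+K ⇒ (S)+K   [K ::= ( S )]
(S)+K ⇒ (K)+K   [S ::= K]
(K)+K ⇒ ((S))+K   [K ::= ( S )]
((S))+K ⇒ ((S+K))+K   [S ::= S + K]
((S+K))+K ⇒ ((S+K+K))+K   [S ::= S + K]
((S+K+K))+K ⇒ ((K+K+K))+K   [S ::= K]
((K+K+K))+K ⇒ ((1+K+K))+K   [K ::= 1]
((1+K+K))+K ⇒ ((1+1+K))+K   [K ::= 1]
((1+1+K))+K ⇒ ((1+1+1))+K   [K ::= 1]
((1+1+1))+K ⇒ ((1+1+1))+1   [K ::= 1]

S ⇒ S+K ⇒ K+K ⇒ (S)+K ⇒ (K)+K ⇒ ((S))+K ⇒ ((S+K))+K ⇒ ((S+K+K))+K ⇒ ((K+K+K))+K ⇒ ((1+K+K))+K ⇒ ((1+1+K))+K ⇒ ((1+1+1))+K ⇒ ((1+1+1))+1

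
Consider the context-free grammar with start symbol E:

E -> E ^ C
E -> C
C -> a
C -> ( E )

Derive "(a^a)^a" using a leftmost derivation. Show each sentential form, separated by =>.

E => E^C   [E -> E ^ C]
E^C => C^C   [E -> C]
C^C => (E)^C   [C -> ( E )]
(E)^C => (E^C)^C   [E -> E ^ C]
(E^C)^C => (C^C)^C   [E -> C]
(C^C)^C => (a^C)^C   [C -> a]
(a^C)^C => (a^a)^C   [C -> a]
(a^a)^C => (a^a)^a   [C -> a]

E=>E^C=>C^C=>(E)^C=>(E^C)^C=>(C^C)^C=>(a^C)^C=>(a^a)^C=>(a^a)^a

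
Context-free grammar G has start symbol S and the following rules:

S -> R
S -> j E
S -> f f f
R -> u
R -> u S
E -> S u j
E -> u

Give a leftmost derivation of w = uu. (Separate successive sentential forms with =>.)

S=>R=>uS=>uR=>uu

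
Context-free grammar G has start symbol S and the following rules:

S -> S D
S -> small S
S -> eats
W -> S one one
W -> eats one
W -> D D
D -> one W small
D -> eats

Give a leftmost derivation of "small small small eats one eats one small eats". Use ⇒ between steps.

S ⇒ small S ⇒ small small S ⇒ small small S D ⇒ small small small S D ⇒ small small small S D D ⇒ small small small eats D D ⇒ small small small eats one W small D ⇒ small small small eats one eats one small D ⇒ small small small eats one eats one small eats

S ⇒ small S   [S -> small S]
small S ⇒ small small S   [S -> small S]
small small S ⇒ small small S D   [S -> S D]
small small S D ⇒ small small small S D   [S -> small S]
small small small S D ⇒ small small small S D D   [S -> S D]
small small small S D D ⇒ small small small eats D D   [S -> eats]
small small small eats D D ⇒ small small small eats one W small D   [D -> one W small]
small small small eats one W small D ⇒ small small small eats one eats one small D   [W -> eats one]
small small small eats one eats one small D ⇒ small small small eats one eats one small eats   [D -> eats]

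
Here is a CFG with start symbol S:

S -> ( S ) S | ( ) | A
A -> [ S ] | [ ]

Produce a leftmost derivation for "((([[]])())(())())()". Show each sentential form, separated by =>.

S => (S)S => ((S)S)S => (((S)S)S)S => (((A)S)S)S => ((([S])S)S)S => ((([A])S)S)S => ((([[]])S)S)S => ((([[]])())S)S => ((([[]])())(S)S)S => ((([[]])())(())S)S => ((([[]])())(())())S => ((([[]])())(())())()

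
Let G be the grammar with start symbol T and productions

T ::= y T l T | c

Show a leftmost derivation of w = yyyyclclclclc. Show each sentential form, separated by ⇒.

T⇒yTlT⇒yyTlTlT⇒yyyTlTlTlT⇒yyyyTlTlTlTlT⇒yyyyclTlTlTlT⇒yyyyclclTlTlT⇒yyyyclclclTlT⇒yyyyclclclclT⇒yyyyclclclclc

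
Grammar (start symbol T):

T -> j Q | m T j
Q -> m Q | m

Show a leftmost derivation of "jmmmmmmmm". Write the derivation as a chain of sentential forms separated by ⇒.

T ⇒ jQ   [T -> j Q]
jQ ⇒ jmQ   [Q -> m Q]
jmQ ⇒ jmmQ   [Q -> m Q]
jmmQ ⇒ jmmmQ   [Q -> m Q]
jmmmQ ⇒ jmmmmQ   [Q -> m Q]
jmmmmQ ⇒ jmmmmmQ   [Q -> m Q]
jmmmmmQ ⇒ jmmmmmmQ   [Q -> m Q]
jmmmmmmQ ⇒ jmmmmmmmQ   [Q -> m Q]
jmmmmmmmQ ⇒ jmmmmmmmm   [Q -> m]

T ⇒ jQ ⇒ jmQ ⇒ jmmQ ⇒ jmmmQ ⇒ jmmmmQ ⇒ jmmmmmQ ⇒ jmmmmmmQ ⇒ jmmmmmmmQ ⇒ jmmmmmmmm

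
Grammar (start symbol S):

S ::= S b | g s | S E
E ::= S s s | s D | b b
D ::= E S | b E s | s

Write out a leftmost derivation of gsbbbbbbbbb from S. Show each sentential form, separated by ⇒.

S ⇒ SE   [S ::= S E]
SE ⇒ SEE   [S ::= S E]
SEE ⇒ SbEE   [S ::= S b]
SbEE ⇒ SbbEE   [S ::= S b]
SbbEE ⇒ SEbbEE   [S ::= S E]
SEbbEE ⇒ SbEbbEE   [S ::= S b]
SbEbbEE ⇒ gsbEbbEE   [S ::= g s]
gsbEbbEE ⇒ gsbbbbbEE   [E ::= b b]
gsbbbbbEE ⇒ gsbbbbbbbE   [E ::= b b]
gsbbbbbbbE ⇒ gsbbbbbbbbb   [E ::= b b]

S ⇒ SE ⇒ SEE ⇒ SbEE ⇒ SbbEE ⇒ SEbbEE ⇒ SbEbbEE ⇒ gsbEbbEE ⇒ gsbbbbbEE ⇒ gsbbbbbbbE ⇒ gsbbbbbbbbb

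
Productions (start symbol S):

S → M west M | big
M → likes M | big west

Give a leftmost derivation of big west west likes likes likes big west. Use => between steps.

S => M west M => big west west M => big west west likes M => big west west likes likes M => big west west likes likes likes M => big west west likes likes likes big west

S => M west M   [S → M west M]
M west M => big west west M   [M → big west]
big west west M => big west west likes M   [M → likes M]
big west west likes M => big west west likes likes M   [M → likes M]
big west west likes likes M => big west west likes likes likes M   [M → likes M]
big west west likes likes likes M => big west west likes likes likes big west   [M → big west]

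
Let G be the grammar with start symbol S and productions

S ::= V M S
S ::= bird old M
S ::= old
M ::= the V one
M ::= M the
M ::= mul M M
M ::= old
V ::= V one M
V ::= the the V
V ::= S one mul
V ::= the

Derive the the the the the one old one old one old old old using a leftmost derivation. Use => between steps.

S => V M S   [S ::= V M S]
V M S => V one M M S   [V ::= V one M]
V one M M S => the the V one M M S   [V ::= the the V]
the the V one M M S => the the V one M one M M S   [V ::= V one M]
the the V one M one M M S => the the the the V one M one M M S   [V ::= the the V]
the the the the V one M one M M S => the the the the V one M one M one M M S   [V ::= V one M]
the the the the V one M one M one M M S => the the the the the one M one M one M M S   [V ::= the]
the the the the the one M one M one M M S => the the the the the one old one M one M M S   [M ::= old]
the the the the the one old one M one M M S => the the the the the one old one old one M M S   [M ::= old]
the the the the the one old one old one M M S => the the the the the one old one old one old M S   [M ::= old]
the the the the the one old one old one old M S => the the the the the one old one old one old old S   [M ::= old]
the the the the the one old one old one old old S => the the the the the one old one old one old old old   [S ::= old]

S => V M S => V one M M S => the the V one M M S => the the V one M one M M S => the the the the V one M one M M S => the the the the V one M one M one M M S => the the the the the one M one M one M M S => the the the the the one old one M one M M S => the the the the the one old one old one M M S => the the the the the one old one old one old M S => the the the the the one old one old one old old S => the the the the the one old one old one old old old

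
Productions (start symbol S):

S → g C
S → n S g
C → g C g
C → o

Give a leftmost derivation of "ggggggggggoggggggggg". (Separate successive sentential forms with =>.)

S => gC   [S → g C]
gC => ggCg   [C → g C g]
ggCg => gggCgg   [C → g C g]
gggCgg => ggggCggg   [C → g C g]
ggggCggg => gggggCgggg   [C → g C g]
gggggCgggg => ggggggCggggg   [C → g C g]
ggggggCggggg => gggggggCgggggg   [C → g C g]
gggggggCgggggg => ggggggggCggggggg   [C → g C g]
ggggggggCggggggg => gggggggggCgggggggg   [C → g C g]
gggggggggCgggggggg => ggggggggggCggggggggg   [C → g C g]
ggggggggggCggggggggg => ggggggggggoggggggggg   [C → o]

S => gC => ggCg => gggCgg => ggggCggg => gggggCgggg => ggggggCggggg => gggggggCgggggg => ggggggggCggggggg => gggggggggCgggggggg => ggggggggggCggggggggg => ggggggggggoggggggggg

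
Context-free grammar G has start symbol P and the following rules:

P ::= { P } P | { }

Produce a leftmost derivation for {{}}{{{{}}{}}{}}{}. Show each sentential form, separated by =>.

P => {P}P   [P ::= { P } P]
{P}P => {{}}P   [P ::= { }]
{{}}P => {{}}{P}P   [P ::= { P } P]
{{}}{P}P => {{}}{{P}P}P   [P ::= { P } P]
{{}}{{P}P}P => {{}}{{{P}P}P}P   [P ::= { P } P]
{{}}{{{P}P}P}P => {{}}{{{{}}P}P}P   [P ::= { }]
{{}}{{{{}}P}P}P => {{}}{{{{}}{}}P}P   [P ::= { }]
{{}}{{{{}}{}}P}P => {{}}{{{{}}{}}{}}P   [P ::= { }]
{{}}{{{{}}{}}{}}P => {{}}{{{{}}{}}{}}{}   [P ::= { }]

P=>{P}P=>{{}}P=>{{}}{P}P=>{{}}{{P}P}P=>{{}}{{{P}P}P}P=>{{}}{{{{}}P}P}P=>{{}}{{{{}}{}}P}P=>{{}}{{{{}}{}}{}}P=>{{}}{{{{}}{}}{}}{}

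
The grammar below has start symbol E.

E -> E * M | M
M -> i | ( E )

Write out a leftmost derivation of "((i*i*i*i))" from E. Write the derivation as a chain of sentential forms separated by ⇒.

E ⇒ M ⇒ (E) ⇒ (M) ⇒ ((E)) ⇒ ((E*M)) ⇒ ((E*M*M)) ⇒ ((E*M*M*M)) ⇒ ((M*M*M*M)) ⇒ ((i*M*M*M)) ⇒ ((i*i*M*M)) ⇒ ((i*i*i*M)) ⇒ ((i*i*i*i))

E ⇒ M   [E -> M]
M ⇒ (E)   [M -> ( E )]
(E) ⇒ (M)   [E -> M]
(M) ⇒ ((E))   [M -> ( E )]
((E)) ⇒ ((E*M))   [E -> E * M]
((E*M)) ⇒ ((E*M*M))   [E -> E * M]
((E*M*M)) ⇒ ((E*M*M*M))   [E -> E * M]
((E*M*M*M)) ⇒ ((M*M*M*M))   [E -> M]
((M*M*M*M)) ⇒ ((i*M*M*M))   [M -> i]
((i*M*M*M)) ⇒ ((i*i*M*M))   [M -> i]
((i*i*M*M)) ⇒ ((i*i*i*M))   [M -> i]
((i*i*i*M)) ⇒ ((i*i*i*i))   [M -> i]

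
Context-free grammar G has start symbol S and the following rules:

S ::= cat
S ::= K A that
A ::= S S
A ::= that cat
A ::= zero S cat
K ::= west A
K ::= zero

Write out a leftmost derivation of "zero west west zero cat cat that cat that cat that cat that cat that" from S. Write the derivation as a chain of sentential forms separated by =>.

S => K A that => zero A that => zero S S that => zero K A that S that => zero west A A that S that => zero west S S A that S that => zero west K A that S A that S that => zero west west A A that S A that S that => zero west west zero S cat A that S A that S that => zero west west zero cat cat A that S A that S that => zero west west zero cat cat that cat that S A that S that => zero west west zero cat cat that cat that cat A that S that => zero west west zero cat cat that cat that cat that cat that S that => zero west west zero cat cat that cat that cat that cat that cat that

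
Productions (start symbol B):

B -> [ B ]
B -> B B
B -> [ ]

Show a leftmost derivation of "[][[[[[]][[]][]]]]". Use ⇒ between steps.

B ⇒ BB   [B -> B B]
BB ⇒ []B   [B -> [ ]]
[]B ⇒ [][B]   [B -> [ B ]]
[][B] ⇒ [][[B]]   [B -> [ B ]]
[][[B]] ⇒ [][[[B]]]   [B -> [ B ]]
[][[[B]]] ⇒ [][[[BB]]]   [B -> B B]
[][[[BB]]] ⇒ [][[[[B]B]]]   [B -> [ B ]]
[][[[[B]B]]] ⇒ [][[[[[]]B]]]   [B -> [ ]]
[][[[[[]]B]]] ⇒ [][[[[[]]BB]]]   [B -> B B]
[][[[[[]]BB]]] ⇒ [][[[[[]][B]B]]]   [B -> [ B ]]
[][[[[[]][B]B]]] ⇒ [][[[[[]][[]]B]]]   [B -> [ ]]
[][[[[[]][[]]B]]] ⇒ [][[[[[]][[]][]]]]   [B -> [ ]]

B⇒BB⇒[]B⇒[][B]⇒[][[B]]⇒[][[[B]]]⇒[][[[BB]]]⇒[][[[[B]B]]]⇒[][[[[[]]B]]]⇒[][[[[[]]BB]]]⇒[][[[[[]][B]B]]]⇒[][[[[[]][[]]B]]]⇒[][[[[[]][[]][]]]]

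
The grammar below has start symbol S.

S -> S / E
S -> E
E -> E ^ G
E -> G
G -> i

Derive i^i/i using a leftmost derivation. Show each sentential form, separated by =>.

S => S/E => E/E => E^G/E => G^G/E => i^G/E => i^i/E => i^i/G => i^i/i

S => S/E   [S -> S / E]
S/E => E/E   [S -> E]
E/E => E^G/E   [E -> E ^ G]
E^G/E => G^G/E   [E -> G]
G^G/E => i^G/E   [G -> i]
i^G/E => i^i/E   [G -> i]
i^i/E => i^i/G   [E -> G]
i^i/G => i^i/i   [G -> i]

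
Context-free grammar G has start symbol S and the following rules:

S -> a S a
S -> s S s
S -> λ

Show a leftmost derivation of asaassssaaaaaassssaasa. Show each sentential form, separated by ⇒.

S ⇒ aSa ⇒ asSsa ⇒ asaSasa ⇒ asaaSaasa ⇒ asaasSsaasa ⇒ asaassSssaasa ⇒ asaasssSsssaasa ⇒ asaassssSssssaasa ⇒ asaassssaSassssaasa ⇒ asaassssaaSaassssaasa ⇒ asaassssaaaSaaassssaasa ⇒ asaassssaaaaaassssaasa

S ⇒ aSa   [S -> a S a]
aSa ⇒ asSsa   [S -> s S s]
asSsa ⇒ asaSasa   [S -> a S a]
asaSasa ⇒ asaaSaasa   [S -> a S a]
asaaSaasa ⇒ asaasSsaasa   [S -> s S s]
asaasSsaasa ⇒ asaassSssaasa   [S -> s S s]
asaassSssaasa ⇒ asaasssSsssaasa   [S -> s S s]
asaasssSsssaasa ⇒ asaassssSssssaasa   [S -> s S s]
asaassssSssssaasa ⇒ asaassssaSassssaasa   [S -> a S a]
asaassssaSassssaasa ⇒ asaassssaaSaassssaasa   [S -> a S a]
asaassssaaSaassssaasa ⇒ asaassssaaaSaaassssaasa   [S -> a S a]
asaassssaaaSaaassssaasa ⇒ asaassssaaaaaassssaasa   [S -> λ]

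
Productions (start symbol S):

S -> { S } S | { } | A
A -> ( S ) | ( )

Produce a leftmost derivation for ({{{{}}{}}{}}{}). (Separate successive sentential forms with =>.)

S => A   [S -> A]
A => (S)   [A -> ( S )]
(S) => ({S}S)   [S -> { S } S]
({S}S) => ({{S}S}S)   [S -> { S } S]
({{S}S}S) => ({{{S}S}S}S)   [S -> { S } S]
({{{S}S}S}S) => ({{{{}}S}S}S)   [S -> { }]
({{{{}}S}S}S) => ({{{{}}{}}S}S)   [S -> { }]
({{{{}}{}}S}S) => ({{{{}}{}}{}}S)   [S -> { }]
({{{{}}{}}{}}S) => ({{{{}}{}}{}}{})   [S -> { }]

S=>A=>(S)=>({S}S)=>({{S}S}S)=>({{{S}S}S}S)=>({{{{}}S}S}S)=>({{{{}}{}}S}S)=>({{{{}}{}}{}}S)=>({{{{}}{}}{}}{})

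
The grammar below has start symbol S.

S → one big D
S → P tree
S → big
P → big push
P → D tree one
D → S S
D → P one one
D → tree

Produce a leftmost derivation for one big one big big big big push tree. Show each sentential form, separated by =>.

S => one big D   [S → one big D]
one big D => one big S S   [D → S S]
one big S S => one big one big D S   [S → one big D]
one big one big D S => one big one big S S S   [D → S S]
one big one big S S S => one big one big big S S   [S → big]
one big one big big S S => one big one big big big S   [S → big]
one big one big big big S => one big one big big big P tree   [S → P tree]
one big one big big big P tree => one big one big big big big push tree   [P → big push]

S => one big D => one big S S => one big one big D S => one big one big S S S => one big one big big S S => one big one big big big S => one big one big big big P tree => one big one big big big big push tree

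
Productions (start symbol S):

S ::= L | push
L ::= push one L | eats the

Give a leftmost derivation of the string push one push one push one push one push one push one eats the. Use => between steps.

S => L => push one L => push one push one L => push one push one push one L => push one push one push one push one L => push one push one push one push one push one L => push one push one push one push one push one push one L => push one push one push one push one push one push one eats the

S => L   [S ::= L]
L => push one L   [L ::= push one L]
push one L => push one push one L   [L ::= push one L]
push one push one L => push one push one push one L   [L ::= push one L]
push one push one push one L => push one push one push one push one L   [L ::= push one L]
push one push one push one push one L => push one push one push one push one push one L   [L ::= push one L]
push one push one push one push one push one L => push one push one push one push one push one push one L   [L ::= push one L]
push one push one push one push one push one push one L => push one push one push one push one push one push one eats the   [L ::= eats the]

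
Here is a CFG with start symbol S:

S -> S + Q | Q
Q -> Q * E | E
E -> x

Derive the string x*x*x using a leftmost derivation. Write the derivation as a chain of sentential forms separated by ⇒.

S ⇒ Q ⇒ Q*E ⇒ Q*E*E ⇒ E*E*E ⇒ x*E*E ⇒ x*x*E ⇒ x*x*x

S ⇒ Q   [S -> Q]
Q ⇒ Q*E   [Q -> Q * E]
Q*E ⇒ Q*E*E   [Q -> Q * E]
Q*E*E ⇒ E*E*E   [Q -> E]
E*E*E ⇒ x*E*E   [E -> x]
x*E*E ⇒ x*x*E   [E -> x]
x*x*E ⇒ x*x*x   [E -> x]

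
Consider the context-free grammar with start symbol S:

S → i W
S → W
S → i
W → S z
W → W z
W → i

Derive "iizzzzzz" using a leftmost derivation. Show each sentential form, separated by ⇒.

S ⇒ W ⇒ Wz ⇒ Wzz ⇒ Wzzz ⇒ Szzzz ⇒ iWzzzz ⇒ iSzzzzz ⇒ iWzzzzz ⇒ iSzzzzzz ⇒ iizzzzzz

S ⇒ W   [S → W]
W ⇒ Wz   [W → W z]
Wz ⇒ Wzz   [W → W z]
Wzz ⇒ Wzzz   [W → W z]
Wzzz ⇒ Szzzz   [W → S z]
Szzzz ⇒ iWzzzz   [S → i W]
iWzzzz ⇒ iSzzzzz   [W → S z]
iSzzzzz ⇒ iWzzzzz   [S → W]
iWzzzzz ⇒ iSzzzzzz   [W → S z]
iSzzzzzz ⇒ iizzzzzz   [S → i]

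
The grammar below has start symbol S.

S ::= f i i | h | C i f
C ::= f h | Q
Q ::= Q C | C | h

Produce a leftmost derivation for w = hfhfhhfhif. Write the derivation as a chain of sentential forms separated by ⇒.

S⇒Cif⇒Qif⇒QCif⇒QCCif⇒hCCif⇒hfhCif⇒hfhQif⇒hfhQCif⇒hfhCCif⇒hfhfhCif⇒hfhfhQif⇒hfhfhQCif⇒hfhfhhCif⇒hfhfhhfhif

S ⇒ Cif   [S ::= C i f]
Cif ⇒ Qif   [C ::= Q]
Qif ⇒ QCif   [Q ::= Q C]
QCif ⇒ QCCif   [Q ::= Q C]
QCCif ⇒ hCCif   [Q ::= h]
hCCif ⇒ hfhCif   [C ::= f h]
hfhCif ⇒ hfhQif   [C ::= Q]
hfhQif ⇒ hfhQCif   [Q ::= Q C]
hfhQCif ⇒ hfhCCif   [Q ::= C]
hfhCCif ⇒ hfhfhCif   [C ::= f h]
hfhfhCif ⇒ hfhfhQif   [C ::= Q]
hfhfhQif ⇒ hfhfhQCif   [Q ::= Q C]
hfhfhQCif ⇒ hfhfhhCif   [Q ::= h]
hfhfhhCif ⇒ hfhfhhfhif   [C ::= f h]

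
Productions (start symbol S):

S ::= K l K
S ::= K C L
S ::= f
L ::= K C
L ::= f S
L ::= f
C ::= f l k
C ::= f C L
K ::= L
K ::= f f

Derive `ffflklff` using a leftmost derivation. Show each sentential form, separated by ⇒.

S ⇒ KlK ⇒ LlK ⇒ KClK ⇒ ffClK ⇒ ffflklK ⇒ ffflklff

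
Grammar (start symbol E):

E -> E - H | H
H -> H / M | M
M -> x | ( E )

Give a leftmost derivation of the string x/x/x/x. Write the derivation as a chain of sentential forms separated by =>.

E => H   [E -> H]
H => H/M   [H -> H / M]
H/M => H/M/M   [H -> H / M]
H/M/M => H/M/M/M   [H -> H / M]
H/M/M/M => M/M/M/M   [H -> M]
M/M/M/M => x/M/M/M   [M -> x]
x/M/M/M => x/x/M/M   [M -> x]
x/x/M/M => x/x/x/M   [M -> x]
x/x/x/M => x/x/x/x   [M -> x]

E=>H=>H/M=>H/M/M=>H/M/M/M=>M/M/M/M=>x/M/M/M=>x/x/M/M=>x/x/x/M=>x/x/x/x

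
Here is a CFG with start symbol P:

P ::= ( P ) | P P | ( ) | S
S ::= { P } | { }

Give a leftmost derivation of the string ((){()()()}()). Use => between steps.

P => (P)   [P ::= ( P )]
(P) => (PP)   [P ::= P P]
(PP) => (PPP)   [P ::= P P]
(PPP) => (()PP)   [P ::= ( )]
(()PP) => (()SP)   [P ::= S]
(()SP) => ((){P}P)   [S ::= { P }]
((){P}P) => ((){PP}P)   [P ::= P P]
((){PP}P) => ((){PPP}P)   [P ::= P P]
((){PPP}P) => ((){()PP}P)   [P ::= ( )]
((){()PP}P) => ((){()()P}P)   [P ::= ( )]
((){()()P}P) => ((){()()()}P)   [P ::= ( )]
((){()()()}P) => ((){()()()}())   [P ::= ( )]

P => (P) => (PP) => (PPP) => (()PP) => (()SP) => ((){P}P) => ((){PP}P) => ((){PPP}P) => ((){()PP}P) => ((){()()P}P) => ((){()()()}P) => ((){()()()}())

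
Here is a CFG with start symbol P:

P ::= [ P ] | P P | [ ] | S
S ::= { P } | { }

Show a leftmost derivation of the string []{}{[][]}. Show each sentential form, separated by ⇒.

P ⇒ PP   [P ::= P P]
PP ⇒ PPP   [P ::= P P]
PPP ⇒ []PP   [P ::= [ ]]
[]PP ⇒ []SP   [P ::= S]
[]SP ⇒ []{}P   [S ::= { }]
[]{}P ⇒ []{}S   [P ::= S]
[]{}S ⇒ []{}{P}   [S ::= { P }]
[]{}{P} ⇒ []{}{PP}   [P ::= P P]
[]{}{PP} ⇒ []{}{[]P}   [P ::= [ ]]
[]{}{[]P} ⇒ []{}{[][]}   [P ::= [ ]]

P ⇒ PP ⇒ PPP ⇒ []PP ⇒ []SP ⇒ []{}P ⇒ []{}S ⇒ []{}{P} ⇒ []{}{PP} ⇒ []{}{[]P} ⇒ []{}{[][]}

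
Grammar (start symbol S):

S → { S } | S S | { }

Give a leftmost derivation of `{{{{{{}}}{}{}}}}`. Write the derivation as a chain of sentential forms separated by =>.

S => {S} => {{S}} => {{{S}}} => {{{SS}}} => {{{SSS}}} => {{{{S}SS}}} => {{{{{S}}SS}}} => {{{{{{}}}SS}}} => {{{{{{}}}{}S}}} => {{{{{{}}}{}{}}}}

S => {S}   [S → { S }]
{S} => {{S}}   [S → { S }]
{{S}} => {{{S}}}   [S → { S }]
{{{S}}} => {{{SS}}}   [S → S S]
{{{SS}}} => {{{SSS}}}   [S → S S]
{{{SSS}}} => {{{{S}SS}}}   [S → { S }]
{{{{S}SS}}} => {{{{{S}}SS}}}   [S → { S }]
{{{{{S}}SS}}} => {{{{{{}}}SS}}}   [S → { }]
{{{{{{}}}SS}}} => {{{{{{}}}{}S}}}   [S → { }]
{{{{{{}}}{}S}}} => {{{{{{}}}{}{}}}}   [S → { }]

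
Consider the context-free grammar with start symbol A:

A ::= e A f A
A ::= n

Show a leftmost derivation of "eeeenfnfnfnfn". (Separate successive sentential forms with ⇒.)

A ⇒ eAfA ⇒ eeAfAfA ⇒ eeeAfAfAfA ⇒ eeeeAfAfAfAfA ⇒ eeeenfAfAfAfA ⇒ eeeenfnfAfAfA ⇒ eeeenfnfnfAfA ⇒ eeeenfnfnfnfA ⇒ eeeenfnfnfnfn

A ⇒ eAfA   [A ::= e A f A]
eAfA ⇒ eeAfAfA   [A ::= e A f A]
eeAfAfA ⇒ eeeAfAfAfA   [A ::= e A f A]
eeeAfAfAfA ⇒ eeeeAfAfAfAfA   [A ::= e A f A]
eeeeAfAfAfAfA ⇒ eeeenfAfAfAfA   [A ::= n]
eeeenfAfAfAfA ⇒ eeeenfnfAfAfA   [A ::= n]
eeeenfnfAfAfA ⇒ eeeenfnfnfAfA   [A ::= n]
eeeenfnfnfAfA ⇒ eeeenfnfnfnfA   [A ::= n]
eeeenfnfnfnfA ⇒ eeeenfnfnfnfn   [A ::= n]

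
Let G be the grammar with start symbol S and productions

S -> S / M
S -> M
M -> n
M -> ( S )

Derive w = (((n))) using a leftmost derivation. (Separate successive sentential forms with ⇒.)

S ⇒ M   [S -> M]
M ⇒ (S)   [M -> ( S )]
(S) ⇒ (M)   [S -> M]
(M) ⇒ ((S))   [M -> ( S )]
((S)) ⇒ ((M))   [S -> M]
((M)) ⇒ (((S)))   [M -> ( S )]
(((S))) ⇒ (((M)))   [S -> M]
(((M))) ⇒ (((n)))   [M -> n]

S ⇒ M ⇒ (S) ⇒ (M) ⇒ ((S)) ⇒ ((M)) ⇒ (((S))) ⇒ (((M))) ⇒ (((n)))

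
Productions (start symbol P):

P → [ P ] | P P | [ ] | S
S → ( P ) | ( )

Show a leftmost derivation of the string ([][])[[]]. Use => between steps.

P=>PP=>SP=>(P)P=>(PP)P=>([]P)P=>([][])P=>([][])[P]=>([][])[[]]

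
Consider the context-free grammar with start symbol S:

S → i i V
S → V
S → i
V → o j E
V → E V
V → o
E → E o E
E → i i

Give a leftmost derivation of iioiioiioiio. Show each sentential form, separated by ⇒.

S⇒V⇒EV⇒EoEV⇒EoEoEV⇒iioEoEV⇒iioEoEoEV⇒iioiioEoEV⇒iioiioiioEV⇒iioiioiioiiV⇒iioiioiioiio

S ⇒ V   [S → V]
V ⇒ EV   [V → E V]
EV ⇒ EoEV   [E → E o E]
EoEV ⇒ EoEoEV   [E → E o E]
EoEoEV ⇒ iioEoEV   [E → i i]
iioEoEV ⇒ iioEoEoEV   [E → E o E]
iioEoEoEV ⇒ iioiioEoEV   [E → i i]
iioiioEoEV ⇒ iioiioiioEV   [E → i i]
iioiioiioEV ⇒ iioiioiioiiV   [E → i i]
iioiioiioiiV ⇒ iioiioiioiio   [V → o]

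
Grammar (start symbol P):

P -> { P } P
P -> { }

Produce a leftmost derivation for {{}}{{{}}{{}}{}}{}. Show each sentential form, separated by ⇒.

P ⇒ {P}P ⇒ {{}}P ⇒ {{}}{P}P ⇒ {{}}{{P}P}P ⇒ {{}}{{{}}P}P ⇒ {{}}{{{}}{P}P}P ⇒ {{}}{{{}}{{}}P}P ⇒ {{}}{{{}}{{}}{}}P ⇒ {{}}{{{}}{{}}{}}{}

P ⇒ {P}P   [P -> { P } P]
{P}P ⇒ {{}}P   [P -> { }]
{{}}P ⇒ {{}}{P}P   [P -> { P } P]
{{}}{P}P ⇒ {{}}{{P}P}P   [P -> { P } P]
{{}}{{P}P}P ⇒ {{}}{{{}}P}P   [P -> { }]
{{}}{{{}}P}P ⇒ {{}}{{{}}{P}P}P   [P -> { P } P]
{{}}{{{}}{P}P}P ⇒ {{}}{{{}}{{}}P}P   [P -> { }]
{{}}{{{}}{{}}P}P ⇒ {{}}{{{}}{{}}{}}P   [P -> { }]
{{}}{{{}}{{}}{}}P ⇒ {{}}{{{}}{{}}{}}{}   [P -> { }]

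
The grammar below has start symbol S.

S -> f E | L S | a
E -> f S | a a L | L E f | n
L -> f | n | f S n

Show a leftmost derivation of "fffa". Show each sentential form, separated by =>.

S => fE   [S -> f E]
fE => ffS   [E -> f S]
ffS => ffLS   [S -> L S]
ffLS => fffS   [L -> f]
fffS => fffa   [S -> a]

S => fE => ffS => ffLS => fffS => fffa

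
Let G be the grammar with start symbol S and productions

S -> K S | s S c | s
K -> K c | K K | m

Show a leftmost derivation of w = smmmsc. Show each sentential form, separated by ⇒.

S ⇒ sSc ⇒ sKSc ⇒ smSc ⇒ smKSc ⇒ smKKSc ⇒ smmKSc ⇒ smmmSc ⇒ smmmsc

S ⇒ sSc   [S -> s S c]
sSc ⇒ sKSc   [S -> K S]
sKSc ⇒ smSc   [K -> m]
smSc ⇒ smKSc   [S -> K S]
smKSc ⇒ smKKSc   [K -> K K]
smKKSc ⇒ smmKSc   [K -> m]
smmKSc ⇒ smmmSc   [K -> m]
smmmSc ⇒ smmmsc   [S -> s]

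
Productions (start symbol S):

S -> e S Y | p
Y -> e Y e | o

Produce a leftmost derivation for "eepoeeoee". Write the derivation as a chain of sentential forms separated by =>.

S=>eSY=>eeSYY=>eepYY=>eepoY=>eepoeYe=>eepoeeYee=>eepoeeoee

S => eSY   [S -> e S Y]
eSY => eeSYY   [S -> e S Y]
eeSYY => eepYY   [S -> p]
eepYY => eepoY   [Y -> o]
eepoY => eepoeYe   [Y -> e Y e]
eepoeYe => eepoeeYee   [Y -> e Y e]
eepoeeYee => eepoeeoee   [Y -> o]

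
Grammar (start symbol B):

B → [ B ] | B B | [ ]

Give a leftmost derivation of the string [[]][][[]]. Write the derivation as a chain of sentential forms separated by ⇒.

B ⇒ BB ⇒ BBB ⇒ [B]BB ⇒ [[]]BB ⇒ [[]][]B ⇒ [[]][][B] ⇒ [[]][][[]]

B ⇒ BB   [B → B B]
BB ⇒ BBB   [B → B B]
BBB ⇒ [B]BB   [B → [ B ]]
[B]BB ⇒ [[]]BB   [B → [ ]]
[[]]BB ⇒ [[]][]B   [B → [ ]]
[[]][]B ⇒ [[]][][B]   [B → [ B ]]
[[]][][B] ⇒ [[]][][[]]   [B → [ ]]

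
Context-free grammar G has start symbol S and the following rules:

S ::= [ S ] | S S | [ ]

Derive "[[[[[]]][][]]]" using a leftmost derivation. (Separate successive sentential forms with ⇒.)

S ⇒ [S] ⇒ [[S]] ⇒ [[SS]] ⇒ [[SSS]] ⇒ [[[S]SS]] ⇒ [[[[S]]SS]] ⇒ [[[[[]]]SS]] ⇒ [[[[[]]][]S]] ⇒ [[[[[]]][][]]]

S ⇒ [S]   [S ::= [ S ]]
[S] ⇒ [[S]]   [S ::= [ S ]]
[[S]] ⇒ [[SS]]   [S ::= S S]
[[SS]] ⇒ [[SSS]]   [S ::= S S]
[[SSS]] ⇒ [[[S]SS]]   [S ::= [ S ]]
[[[S]SS]] ⇒ [[[[S]]SS]]   [S ::= [ S ]]
[[[[S]]SS]] ⇒ [[[[[]]]SS]]   [S ::= [ ]]
[[[[[]]]SS]] ⇒ [[[[[]]][]S]]   [S ::= [ ]]
[[[[[]]][]S]] ⇒ [[[[[]]][][]]]   [S ::= [ ]]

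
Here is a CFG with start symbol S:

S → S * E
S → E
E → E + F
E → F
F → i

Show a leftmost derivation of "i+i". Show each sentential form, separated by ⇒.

S ⇒ E   [S → E]
E ⇒ E+F   [E → E + F]
E+F ⇒ F+F   [E → F]
F+F ⇒ i+F   [F → i]
i+F ⇒ i+i   [F → i]

S ⇒ E ⇒ E+F ⇒ F+F ⇒ i+F ⇒ i+i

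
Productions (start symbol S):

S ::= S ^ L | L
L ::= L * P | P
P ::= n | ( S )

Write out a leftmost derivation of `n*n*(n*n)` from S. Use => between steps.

S => L   [S ::= L]
L => L*P   [L ::= L * P]
L*P => L*P*P   [L ::= L * P]
L*P*P => P*P*P   [L ::= P]
P*P*P => n*P*P   [P ::= n]
n*P*P => n*n*P   [P ::= n]
n*n*P => n*n*(S)   [P ::= ( S )]
n*n*(S) => n*n*(L)   [S ::= L]
n*n*(L) => n*n*(L*P)   [L ::= L * P]
n*n*(L*P) => n*n*(P*P)   [L ::= P]
n*n*(P*P) => n*n*(n*P)   [P ::= n]
n*n*(n*P) => n*n*(n*n)   [P ::= n]

S => L => L*P => L*P*P => P*P*P => n*P*P => n*n*P => n*n*(S) => n*n*(L) => n*n*(L*P) => n*n*(P*P) => n*n*(n*P) => n*n*(n*n)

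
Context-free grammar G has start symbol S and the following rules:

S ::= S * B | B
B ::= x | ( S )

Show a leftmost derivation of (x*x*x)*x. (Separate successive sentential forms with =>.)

S => S*B   [S ::= S * B]
S*B => B*B   [S ::= B]
B*B => (S)*B   [B ::= ( S )]
(S)*B => (S*B)*B   [S ::= S * B]
(S*B)*B => (S*B*B)*B   [S ::= S * B]
(S*B*B)*B => (B*B*B)*B   [S ::= B]
(B*B*B)*B => (x*B*B)*B   [B ::= x]
(x*B*B)*B => (x*x*B)*B   [B ::= x]
(x*x*B)*B => (x*x*x)*B   [B ::= x]
(x*x*x)*B => (x*x*x)*x   [B ::= x]

S => S*B => B*B => (S)*B => (S*B)*B => (S*B*B)*B => (B*B*B)*B => (x*B*B)*B => (x*x*B)*B => (x*x*x)*B => (x*x*x)*x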